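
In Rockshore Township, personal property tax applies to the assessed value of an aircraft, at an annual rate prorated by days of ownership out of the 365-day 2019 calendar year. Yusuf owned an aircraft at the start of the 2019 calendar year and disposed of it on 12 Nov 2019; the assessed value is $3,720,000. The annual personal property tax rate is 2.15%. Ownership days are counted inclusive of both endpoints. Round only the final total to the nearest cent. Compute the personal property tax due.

Days held (1 Jan – 12 Nov 2019): 316 out of 365
Tax = $3,720,000 × 2.15% × 316/365 = $69,242.9589

$69,242.96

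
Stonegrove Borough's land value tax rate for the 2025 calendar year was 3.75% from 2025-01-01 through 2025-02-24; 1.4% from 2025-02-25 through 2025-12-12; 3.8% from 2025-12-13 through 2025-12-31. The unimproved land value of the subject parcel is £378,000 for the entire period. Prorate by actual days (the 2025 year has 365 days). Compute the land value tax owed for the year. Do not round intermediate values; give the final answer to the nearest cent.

2025-01-01 to 2025-02-24: 55 days at 3.75% → £378,000 × 3.75% × 55/365 = £2,135.9589
2025-02-25 to 2025-12-12: 291 days at 1.4% → £378,000 × 1.4% × 291/365 = £4,219.1014
2025-12-13 to 2025-12-31: 19 days at 3.8% → £378,000 × 3.8% × 19/365 = £747.7151
Total = £7,102.7753

£7,102.78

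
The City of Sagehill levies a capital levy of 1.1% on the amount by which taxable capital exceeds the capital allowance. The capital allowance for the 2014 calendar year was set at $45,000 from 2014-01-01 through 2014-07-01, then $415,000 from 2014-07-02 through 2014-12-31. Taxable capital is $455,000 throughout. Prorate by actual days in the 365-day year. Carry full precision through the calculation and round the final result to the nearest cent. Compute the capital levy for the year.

$2,469.42

2014-01-01 to 2014-07-01: 182 days, exemption $45,000 → ($455,000 − $45,000) × 1.1% × 182/365 = $2,248.8219
2014-07-02 to 2014-12-31: 183 days, exemption $415,000 → ($455,000 − $415,000) × 1.1% × 183/365 = $220.6027
Total = $2,469.4247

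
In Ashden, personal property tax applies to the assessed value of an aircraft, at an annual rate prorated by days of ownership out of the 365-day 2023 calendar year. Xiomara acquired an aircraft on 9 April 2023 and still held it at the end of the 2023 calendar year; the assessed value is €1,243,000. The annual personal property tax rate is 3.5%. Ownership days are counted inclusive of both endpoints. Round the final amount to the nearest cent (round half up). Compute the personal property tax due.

€31,824.21

Days held (9 April – 31 December 2023): 267 out of 365
Tax = €1,243,000 × 3.5% × 267/365 = €31,824.2055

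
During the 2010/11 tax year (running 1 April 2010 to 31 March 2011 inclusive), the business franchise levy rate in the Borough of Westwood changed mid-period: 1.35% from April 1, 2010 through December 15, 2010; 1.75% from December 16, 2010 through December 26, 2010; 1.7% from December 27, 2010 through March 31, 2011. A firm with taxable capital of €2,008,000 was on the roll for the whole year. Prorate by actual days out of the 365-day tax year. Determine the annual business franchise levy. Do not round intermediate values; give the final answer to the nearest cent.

April 1 – December 15, 2010: 259 days at 1.35% → €2,008,000 × 1.35% × 259/365 = €19,235.5397
December 16 – December 26, 2010: 11 days at 1.75% → €2,008,000 × 1.75% × 11/365 = €1,059.0137
December 27, 2010 – March 31, 2011: 95 days at 1.7% → €2,008,000 × 1.7% × 95/365 = €8,884.7123
Total = €29,179.2658

€29,179.27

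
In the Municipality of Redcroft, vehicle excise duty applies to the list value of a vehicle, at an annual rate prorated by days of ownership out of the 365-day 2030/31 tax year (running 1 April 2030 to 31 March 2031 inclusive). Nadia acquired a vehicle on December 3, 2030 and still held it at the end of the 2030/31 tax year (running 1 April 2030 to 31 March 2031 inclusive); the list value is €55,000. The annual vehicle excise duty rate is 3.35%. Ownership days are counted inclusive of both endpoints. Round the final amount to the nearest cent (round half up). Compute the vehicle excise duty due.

€600.71

Days held (December 3, 2030 – March 31, 2031): 119 out of 365
Tax = €55,000 × 3.35% × 119/365 = €600.7055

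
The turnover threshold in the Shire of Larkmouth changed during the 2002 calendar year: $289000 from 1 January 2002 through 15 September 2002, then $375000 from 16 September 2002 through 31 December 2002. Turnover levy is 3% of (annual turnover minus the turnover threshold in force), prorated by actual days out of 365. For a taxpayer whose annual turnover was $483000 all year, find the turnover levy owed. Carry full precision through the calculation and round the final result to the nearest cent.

$5063.67

1 January – 15 September 2002: 258 days, exemption $289000 → ($483000 − $289000) × 3% × 258/365 = $4113.8630
16 September – 31 December 2002: 107 days, exemption $375000 → ($483000 − $375000) × 3% × 107/365 = $949.8082
Total = $5063.6712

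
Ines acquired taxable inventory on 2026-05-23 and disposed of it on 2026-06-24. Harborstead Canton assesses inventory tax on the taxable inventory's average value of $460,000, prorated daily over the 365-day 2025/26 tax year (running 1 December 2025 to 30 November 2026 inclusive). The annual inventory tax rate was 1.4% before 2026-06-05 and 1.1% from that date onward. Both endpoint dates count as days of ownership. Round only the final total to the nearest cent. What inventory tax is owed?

$506.63

2026-05-23 to 2026-06-04: 13 days at 1.4% → $460,000 × 1.4% × 13/365 = $229.3699
2026-06-05 to 2026-06-24: 20 days at 1.1% → $460,000 × 1.1% × 20/365 = $277.2603
Total = $506.6301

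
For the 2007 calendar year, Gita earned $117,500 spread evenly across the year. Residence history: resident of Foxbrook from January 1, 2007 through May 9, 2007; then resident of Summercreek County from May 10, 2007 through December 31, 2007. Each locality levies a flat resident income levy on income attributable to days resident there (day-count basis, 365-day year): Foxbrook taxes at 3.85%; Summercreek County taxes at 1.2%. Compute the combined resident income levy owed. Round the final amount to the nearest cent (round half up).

Foxbrook, January 1 – May 9, 2007: 129 days → $117,500 × 3.85% × 129/365 = $1,598.8048
Summercreek County, May 10 – December 31, 2007: 236 days → $117,500 × 1.2% × 236/365 = $911.6712
Total = $2,510.4760

$2,510.48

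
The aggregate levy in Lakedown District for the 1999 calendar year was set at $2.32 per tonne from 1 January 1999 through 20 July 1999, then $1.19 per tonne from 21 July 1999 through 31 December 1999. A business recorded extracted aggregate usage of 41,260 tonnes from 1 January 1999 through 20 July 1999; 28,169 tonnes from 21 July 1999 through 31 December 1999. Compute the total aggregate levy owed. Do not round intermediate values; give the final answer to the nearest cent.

$129,244.31

1 January – 20 July 1999: 41,260 tonnes at $2.32/tonne → $95,723.20
21 July – 31 December 1999: 28,169 tonnes at $1.19/tonne → $33,521.11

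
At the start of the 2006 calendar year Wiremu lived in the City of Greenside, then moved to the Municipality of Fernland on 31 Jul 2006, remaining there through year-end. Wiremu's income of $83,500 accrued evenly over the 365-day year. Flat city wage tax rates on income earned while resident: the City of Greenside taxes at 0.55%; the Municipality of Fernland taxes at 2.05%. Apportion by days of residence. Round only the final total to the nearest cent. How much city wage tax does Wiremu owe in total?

The City of Greenside, 1 Jan – 30 Jul 2006: 211 days → $83,500 × 0.55% × 211/365 = $265.4842
The Municipality of Fernland, 31 Jul – 31 Dec 2006: 154 days → $83,500 × 2.05% × 154/365 = $722.2178
Total = $987.7021

$987.70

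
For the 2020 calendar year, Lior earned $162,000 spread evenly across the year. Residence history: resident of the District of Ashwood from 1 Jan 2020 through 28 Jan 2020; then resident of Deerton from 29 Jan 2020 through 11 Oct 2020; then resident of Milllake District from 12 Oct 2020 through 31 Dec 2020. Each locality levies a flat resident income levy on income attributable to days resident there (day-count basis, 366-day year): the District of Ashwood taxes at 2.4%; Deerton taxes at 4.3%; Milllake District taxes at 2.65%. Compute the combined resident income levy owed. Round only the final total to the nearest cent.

$6,138.96

The District of Ashwood, 1 Jan – 28 Jan 2020: 28 days → $162,000 × 2.4% × 28/366 = $297.4426
Deerton, 29 Jan – 11 Oct 2020: 257 days → $162,000 × 4.3% × 257/366 = $4,891.4262
Milllake District, 12 Oct – 31 Dec 2020: 81 days → $162,000 × 2.65% × 81/366 = $950.0902
Total = $6,138.9590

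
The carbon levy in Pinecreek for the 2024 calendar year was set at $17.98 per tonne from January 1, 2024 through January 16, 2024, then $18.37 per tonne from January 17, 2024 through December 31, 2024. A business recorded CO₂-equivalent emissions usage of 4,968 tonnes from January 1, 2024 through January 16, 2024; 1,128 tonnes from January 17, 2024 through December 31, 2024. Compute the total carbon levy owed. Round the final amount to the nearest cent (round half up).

$110,046.00

January 1 – January 16, 2024: 4,968 tonnes at $17.98/tonne → $89,324.64
January 17 – December 31, 2024: 1,128 tonnes at $18.37/tonne → $20,721.36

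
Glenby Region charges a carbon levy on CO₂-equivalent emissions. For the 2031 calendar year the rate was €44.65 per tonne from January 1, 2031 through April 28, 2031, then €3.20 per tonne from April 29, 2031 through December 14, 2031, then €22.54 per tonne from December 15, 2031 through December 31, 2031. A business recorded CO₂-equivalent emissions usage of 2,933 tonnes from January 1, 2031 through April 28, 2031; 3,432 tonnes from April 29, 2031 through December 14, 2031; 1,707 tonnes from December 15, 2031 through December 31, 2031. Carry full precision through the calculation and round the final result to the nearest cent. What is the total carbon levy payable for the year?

January 1 – April 28, 2031: 2,933 tonnes at €44.65/tonne → €130958.45
April 29 – December 14, 2031: 3,432 tonnes at €3.20/tonne → €10982.40
December 15 – December 31, 2031: 1,707 tonnes at €22.54/tonne → €38475.78

€180416.63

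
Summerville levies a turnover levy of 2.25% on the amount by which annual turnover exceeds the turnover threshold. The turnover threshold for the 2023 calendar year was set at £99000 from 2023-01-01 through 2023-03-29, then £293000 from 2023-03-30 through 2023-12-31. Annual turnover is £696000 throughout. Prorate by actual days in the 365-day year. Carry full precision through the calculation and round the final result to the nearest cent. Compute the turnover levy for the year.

2023-01-01 to 2023-03-29: 88 days, exemption £99000 → (£696000 − £99000) × 2.25% × 88/365 = £3238.5205
2023-03-30 to 2023-12-31: 277 days, exemption £293000 → (£696000 − £293000) × 2.25% × 277/365 = £6881.3630
Total = £10119.8836

£10119.88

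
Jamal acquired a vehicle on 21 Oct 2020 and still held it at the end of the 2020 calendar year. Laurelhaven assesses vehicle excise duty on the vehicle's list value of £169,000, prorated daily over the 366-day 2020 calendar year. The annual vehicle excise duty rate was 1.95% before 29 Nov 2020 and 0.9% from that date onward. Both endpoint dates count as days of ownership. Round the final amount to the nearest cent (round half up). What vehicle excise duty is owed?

£488.30

21 Oct – 28 Nov 2020: 39 days at 1.95% → £169,000 × 1.95% × 39/366 = £351.1598
29 Nov – 31 Dec 2020: 33 days at 0.9% → £169,000 × 0.9% × 33/366 = £137.1393
Total = £488.2992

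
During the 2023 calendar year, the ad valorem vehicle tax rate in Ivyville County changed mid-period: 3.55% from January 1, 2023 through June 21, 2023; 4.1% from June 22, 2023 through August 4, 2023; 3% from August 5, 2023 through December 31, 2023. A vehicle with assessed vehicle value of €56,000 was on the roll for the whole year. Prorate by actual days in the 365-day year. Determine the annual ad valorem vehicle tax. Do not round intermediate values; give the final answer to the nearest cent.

January 1 – June 21, 2023: 172 days at 3.55% → €56,000 × 3.55% × 172/365 = €936.8110
June 22 – August 4, 2023: 44 days at 4.1% → €56,000 × 4.1% × 44/365 = €276.7781
August 5 – December 31, 2023: 149 days at 3% → €56,000 × 3% × 149/365 = €685.8082
Total = €1,899.3973

€1,899.40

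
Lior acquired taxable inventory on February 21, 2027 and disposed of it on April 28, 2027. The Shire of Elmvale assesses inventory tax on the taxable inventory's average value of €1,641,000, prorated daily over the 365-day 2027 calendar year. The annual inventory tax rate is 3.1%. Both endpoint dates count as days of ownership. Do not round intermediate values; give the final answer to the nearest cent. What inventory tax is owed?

Days held (February 21 – April 28, 2027): 67 out of 365
Tax = €1,641,000 × 3.1% × 67/365 = €9,337.9644

€9,337.96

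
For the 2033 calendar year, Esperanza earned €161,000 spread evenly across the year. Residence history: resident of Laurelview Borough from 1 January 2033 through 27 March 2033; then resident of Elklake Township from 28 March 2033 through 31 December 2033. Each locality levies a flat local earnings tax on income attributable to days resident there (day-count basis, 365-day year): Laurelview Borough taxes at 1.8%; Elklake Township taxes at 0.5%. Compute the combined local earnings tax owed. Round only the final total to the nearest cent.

Laurelview Borough, 1 January – 27 March 2033: 86 days → €161,000 × 1.8% × 86/365 = €682.8164
Elklake Township, 28 March – 31 December 2033: 279 days → €161,000 × 0.5% × 279/365 = €615.3288
Total = €1,298.1452

€1,298.15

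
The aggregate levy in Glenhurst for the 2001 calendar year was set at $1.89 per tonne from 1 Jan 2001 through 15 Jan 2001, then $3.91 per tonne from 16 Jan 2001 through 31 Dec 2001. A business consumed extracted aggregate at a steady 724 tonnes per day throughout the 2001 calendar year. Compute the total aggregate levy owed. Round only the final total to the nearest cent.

$1,011,319.40

1 Jan – 15 Jan 2001: 15 days × 724 tonnes/day = 10,860 tonnes at $1.89/tonne → $20,525.40
16 Jan – 31 Dec 2001: 350 days × 724 tonnes/day = 253,400 tonnes at $3.91/tonne → $990,794.00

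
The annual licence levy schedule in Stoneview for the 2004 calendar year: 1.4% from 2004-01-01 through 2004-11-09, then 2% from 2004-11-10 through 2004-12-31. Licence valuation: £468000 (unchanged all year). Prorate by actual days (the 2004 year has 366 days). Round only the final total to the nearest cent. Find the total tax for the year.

2004-01-01 to 2004-11-09: 314 days at 1.4% → £468000 × 1.4% × 314/366 = £5621.1148
2004-11-10 to 2004-12-31: 52 days at 2% → £468000 × 2% × 52/366 = £1329.8361
Total = £6950.9508

£6950.95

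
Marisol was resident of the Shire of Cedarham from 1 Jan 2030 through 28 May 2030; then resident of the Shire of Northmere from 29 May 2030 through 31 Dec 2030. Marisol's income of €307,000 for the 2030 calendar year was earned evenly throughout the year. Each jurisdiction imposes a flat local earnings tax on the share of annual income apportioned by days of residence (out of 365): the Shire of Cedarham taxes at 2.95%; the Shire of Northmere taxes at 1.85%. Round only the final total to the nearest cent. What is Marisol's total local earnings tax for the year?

The Shire of Cedarham, 1 Jan – 28 May 2030: 148 days → €307,000 × 2.95% × 148/365 = €3,672.2247
The Shire of Northmere, 29 May – 31 Dec 2030: 217 days → €307,000 × 1.85% × 217/365 = €3,376.5795
Total = €7,048.8041

€7,048.80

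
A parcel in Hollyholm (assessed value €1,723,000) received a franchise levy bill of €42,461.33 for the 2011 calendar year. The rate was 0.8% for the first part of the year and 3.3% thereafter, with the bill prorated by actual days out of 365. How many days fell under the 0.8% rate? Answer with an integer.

Let d = days at the first rate; then 365 − d days at the second rate.
€1,723,000 × [0.8%·d + 3.3%·(365−d)] / 365 = €42,461.33
Solving gives d = 122, so the new rate took effect on 3 May 2011.

122 days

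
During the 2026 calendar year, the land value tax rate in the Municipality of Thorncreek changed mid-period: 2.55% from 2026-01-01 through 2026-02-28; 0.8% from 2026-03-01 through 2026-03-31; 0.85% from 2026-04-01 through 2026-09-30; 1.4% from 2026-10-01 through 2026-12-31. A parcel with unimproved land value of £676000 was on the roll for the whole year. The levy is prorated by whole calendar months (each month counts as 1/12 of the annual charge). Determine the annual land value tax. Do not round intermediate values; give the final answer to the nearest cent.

£8562.67

2026-01-01 to 2026-02-28: 2 months at 2.55% → £676000 × 2.55% × 2/12 = £2873.0000
2026-03-01 to 2026-03-31: 1 month at 0.8% → £676000 × 0.8% × 1/12 = £450.6667
2026-04-01 to 2026-09-30: 6 months at 0.85% → £676000 × 0.85% × 6/12 = £2873.0000
2026-10-01 to 2026-12-31: 3 months at 1.4% → £676000 × 1.4% × 3/12 = £2366.0000
Total = £8562.6667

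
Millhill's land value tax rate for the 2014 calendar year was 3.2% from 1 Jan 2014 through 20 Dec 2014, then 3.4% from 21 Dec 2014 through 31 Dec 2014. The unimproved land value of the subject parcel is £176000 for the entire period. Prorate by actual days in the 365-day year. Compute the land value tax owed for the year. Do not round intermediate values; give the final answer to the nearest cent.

1 Jan – 20 Dec 2014: 354 days at 3.2% → £176000 × 3.2% × 354/365 = £5462.2685
21 Dec – 31 Dec 2014: 11 days at 3.4% → £176000 × 3.4% × 11/365 = £180.3397
Total = £5642.6082

£5642.61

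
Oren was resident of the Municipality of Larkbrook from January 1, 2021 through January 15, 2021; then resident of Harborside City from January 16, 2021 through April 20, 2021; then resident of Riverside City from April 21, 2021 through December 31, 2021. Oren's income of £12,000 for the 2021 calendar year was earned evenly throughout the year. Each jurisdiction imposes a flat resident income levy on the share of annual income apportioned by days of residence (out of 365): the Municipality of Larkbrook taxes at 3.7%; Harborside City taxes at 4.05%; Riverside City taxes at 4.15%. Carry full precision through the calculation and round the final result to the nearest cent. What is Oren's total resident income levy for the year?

The Municipality of Larkbrook, January 1 – January 15, 2021: 15 days → £12,000 × 3.7% × 15/365 = £18.2466
Harborside City, January 16 – April 20, 2021: 95 days → £12,000 × 4.05% × 95/365 = £126.4932
Riverside City, April 21 – December 31, 2021: 255 days → £12,000 × 4.15% × 255/365 = £347.9178
Total = £492.6575

£492.66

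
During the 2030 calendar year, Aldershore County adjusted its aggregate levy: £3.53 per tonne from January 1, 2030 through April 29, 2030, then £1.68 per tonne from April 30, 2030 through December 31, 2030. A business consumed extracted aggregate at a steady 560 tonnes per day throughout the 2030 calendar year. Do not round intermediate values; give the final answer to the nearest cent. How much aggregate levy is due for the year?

January 1 – April 29, 2030: 119 days × 560 tonnes/day = 66,640 tonnes at £3.53/tonne → £235239.20
April 30 – December 31, 2030: 246 days × 560 tonnes/day = 137,760 tonnes at £1.68/tonne → £231436.80

£466676.00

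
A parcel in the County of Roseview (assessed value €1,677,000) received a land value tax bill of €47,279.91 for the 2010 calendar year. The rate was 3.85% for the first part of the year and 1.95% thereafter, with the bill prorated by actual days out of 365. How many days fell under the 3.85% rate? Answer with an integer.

Let d = days at the first rate; then 365 − d days at the second rate.
€1,677,000 × [3.85%·d + 1.95%·(365−d)] / 365 = €47,279.91
Solving gives d = 167, so the new rate took effect on 17 June 2010.

167 days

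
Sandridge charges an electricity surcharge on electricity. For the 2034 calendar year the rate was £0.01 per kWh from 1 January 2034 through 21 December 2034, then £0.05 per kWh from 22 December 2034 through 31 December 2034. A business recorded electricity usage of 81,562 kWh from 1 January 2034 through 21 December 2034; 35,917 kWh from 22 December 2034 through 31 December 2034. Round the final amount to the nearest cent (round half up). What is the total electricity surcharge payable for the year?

£2611.47

1 January – 21 December 2034: 81,562 kWh at £0.01/kWh → £815.62
22 December – 31 December 2034: 35,917 kWh at £0.05/kWh → £1795.85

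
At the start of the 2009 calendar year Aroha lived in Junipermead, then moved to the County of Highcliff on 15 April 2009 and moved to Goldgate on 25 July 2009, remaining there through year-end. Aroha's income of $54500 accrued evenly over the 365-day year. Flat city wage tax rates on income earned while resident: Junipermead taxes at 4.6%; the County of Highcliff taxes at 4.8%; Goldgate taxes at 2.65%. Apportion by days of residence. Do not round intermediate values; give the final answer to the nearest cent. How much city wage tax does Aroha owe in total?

$2071.30

Junipermead, 1 January – 14 April 2009: 104 days → $54500 × 4.6% × 104/365 = $714.3233
The County of Highcliff, 15 April – 24 July 2009: 101 days → $54500 × 4.8% × 101/365 = $723.8795
Goldgate, 25 July – 31 December 2009: 160 days → $54500 × 2.65% × 160/365 = $633.0959
Total = $2071.2986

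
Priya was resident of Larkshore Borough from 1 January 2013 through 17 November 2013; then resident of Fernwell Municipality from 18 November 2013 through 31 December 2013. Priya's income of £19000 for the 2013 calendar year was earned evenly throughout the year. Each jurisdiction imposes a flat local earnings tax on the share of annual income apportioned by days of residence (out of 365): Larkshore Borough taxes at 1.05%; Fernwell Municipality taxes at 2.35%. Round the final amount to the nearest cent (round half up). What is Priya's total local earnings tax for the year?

Larkshore Borough, 1 January – 17 November 2013: 321 days → £19000 × 1.05% × 321/365 = £175.4507
Fernwell Municipality, 18 November – 31 December 2013: 44 days → £19000 × 2.35% × 44/365 = £53.8247
Total = £229.2753

£229.28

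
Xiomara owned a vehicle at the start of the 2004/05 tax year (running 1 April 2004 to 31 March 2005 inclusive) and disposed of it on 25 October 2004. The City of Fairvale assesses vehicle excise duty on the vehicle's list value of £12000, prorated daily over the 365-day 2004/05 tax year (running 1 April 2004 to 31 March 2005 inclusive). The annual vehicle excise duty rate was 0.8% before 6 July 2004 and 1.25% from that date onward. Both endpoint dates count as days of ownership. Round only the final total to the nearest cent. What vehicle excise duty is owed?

£71.28

1 April – 5 July 2004: 96 days at 0.8% → £12000 × 0.8% × 96/365 = £25.2493
6 July – 25 October 2004: 112 days at 1.25% → £12000 × 1.25% × 112/365 = £46.0274
Total = £71.2767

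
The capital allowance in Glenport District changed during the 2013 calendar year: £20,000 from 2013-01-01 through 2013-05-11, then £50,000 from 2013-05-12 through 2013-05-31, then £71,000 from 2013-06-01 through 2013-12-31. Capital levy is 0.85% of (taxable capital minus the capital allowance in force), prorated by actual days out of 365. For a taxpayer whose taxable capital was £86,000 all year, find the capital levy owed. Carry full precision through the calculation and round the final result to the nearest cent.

2013-01-01 to 2013-05-11: 131 days, exemption £20,000 → (£86,000 − £20,000) × 0.85% × 131/365 = £201.3452
2013-05-12 to 2013-05-31: 20 days, exemption £50,000 → (£86,000 − £50,000) × 0.85% × 20/365 = £16.7671
2013-06-01 to 2013-12-31: 214 days, exemption £71,000 → (£86,000 − £71,000) × 0.85% × 214/365 = £74.7534
Total = £292.8658

£292.87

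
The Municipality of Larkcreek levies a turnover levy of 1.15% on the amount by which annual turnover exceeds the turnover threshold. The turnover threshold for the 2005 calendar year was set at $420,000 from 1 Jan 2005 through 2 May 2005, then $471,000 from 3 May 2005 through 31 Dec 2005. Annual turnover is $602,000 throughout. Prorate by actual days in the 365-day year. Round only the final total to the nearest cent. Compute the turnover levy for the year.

1 Jan – 2 May 2005: 122 days, exemption $420,000 → ($602,000 − $420,000) × 1.15% × 122/365 = $699.5781
3 May – 31 Dec 2005: 243 days, exemption $471,000 → ($602,000 − $471,000) × 1.15% × 243/365 = $1,002.9575
Total = $1,702.5356

$1,702.54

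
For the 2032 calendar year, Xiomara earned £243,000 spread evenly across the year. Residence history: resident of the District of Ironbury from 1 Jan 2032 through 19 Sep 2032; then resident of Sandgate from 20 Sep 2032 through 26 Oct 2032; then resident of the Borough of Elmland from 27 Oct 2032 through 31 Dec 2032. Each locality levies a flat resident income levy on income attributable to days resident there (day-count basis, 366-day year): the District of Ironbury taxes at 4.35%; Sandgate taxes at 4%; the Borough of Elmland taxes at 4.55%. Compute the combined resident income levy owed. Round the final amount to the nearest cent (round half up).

The District of Ironbury, 1 Jan – 19 Sep 2032: 263 days → £243,000 × 4.35% × 263/366 = £7,595.7418
Sandgate, 20 Sep – 26 Oct 2032: 37 days → £243,000 × 4% × 37/366 = £982.6230
The Borough of Elmland, 27 Oct – 31 Dec 2032: 66 days → £243,000 × 4.55% × 66/366 = £1,993.7951
Total = £10,572.1598

£10,572.16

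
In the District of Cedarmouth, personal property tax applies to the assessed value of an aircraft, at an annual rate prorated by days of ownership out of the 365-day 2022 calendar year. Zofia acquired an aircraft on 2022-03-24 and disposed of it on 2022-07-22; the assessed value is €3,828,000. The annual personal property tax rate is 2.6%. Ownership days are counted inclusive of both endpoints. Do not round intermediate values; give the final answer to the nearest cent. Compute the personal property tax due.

€32,994.21

Days held (2022-03-24 to 2022-07-22): 121 out of 365
Tax = €3,828,000 × 2.6% × 121/365 = €32,994.2137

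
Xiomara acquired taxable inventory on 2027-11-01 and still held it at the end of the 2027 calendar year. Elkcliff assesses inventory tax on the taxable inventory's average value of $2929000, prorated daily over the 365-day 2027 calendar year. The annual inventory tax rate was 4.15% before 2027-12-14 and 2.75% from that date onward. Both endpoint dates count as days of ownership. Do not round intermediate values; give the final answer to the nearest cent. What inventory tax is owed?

2027-11-01 to 2027-12-13: 43 days at 4.15% → $2929000 × 4.15% × 43/365 = $14320.0014
2027-12-14 to 2027-12-31: 18 days at 2.75% → $2929000 × 2.75% × 18/365 = $3972.2055
Total = $18292.2068

$18292.21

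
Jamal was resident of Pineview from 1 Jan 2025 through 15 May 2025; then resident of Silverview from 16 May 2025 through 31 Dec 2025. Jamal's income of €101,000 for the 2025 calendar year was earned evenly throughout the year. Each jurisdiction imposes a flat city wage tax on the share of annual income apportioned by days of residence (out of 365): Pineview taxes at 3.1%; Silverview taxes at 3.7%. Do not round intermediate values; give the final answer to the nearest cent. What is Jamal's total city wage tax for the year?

Pineview, 1 Jan – 15 May 2025: 135 days → €101,000 × 3.1% × 135/365 = €1,158.0411
Silverview, 16 May – 31 Dec 2025: 230 days → €101,000 × 3.7% × 230/365 = €2,354.8219
Total = €3,512.8630

€3,512.86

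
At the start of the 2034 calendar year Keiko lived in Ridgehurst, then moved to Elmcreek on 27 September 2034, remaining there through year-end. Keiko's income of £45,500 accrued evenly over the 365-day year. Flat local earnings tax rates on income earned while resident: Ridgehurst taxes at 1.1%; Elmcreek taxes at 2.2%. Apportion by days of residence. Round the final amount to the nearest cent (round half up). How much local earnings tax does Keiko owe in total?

£632.14

Ridgehurst, 1 January – 26 September 2034: 269 days → £45,500 × 1.1% × 269/365 = £368.8616
Elmcreek, 27 September – 31 December 2034: 96 days → £45,500 × 2.2% × 96/365 = £263.2767
Total = £632.1384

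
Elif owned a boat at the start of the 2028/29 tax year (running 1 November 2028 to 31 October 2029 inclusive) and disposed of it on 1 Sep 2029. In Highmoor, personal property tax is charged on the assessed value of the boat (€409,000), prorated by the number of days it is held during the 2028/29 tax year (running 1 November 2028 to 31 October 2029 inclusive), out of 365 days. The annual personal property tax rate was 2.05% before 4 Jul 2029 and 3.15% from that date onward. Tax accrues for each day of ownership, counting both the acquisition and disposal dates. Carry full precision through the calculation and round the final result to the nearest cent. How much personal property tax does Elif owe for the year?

1 Nov 2028 – 3 Jul 2029: 245 days at 2.05% → €409,000 × 2.05% × 245/365 = €5,627.9521
4 Jul – 1 Sep 2029: 60 days at 3.15% → €409,000 × 3.15% × 60/365 = €2,117.8356
Total = €7,745.7877

€7,745.79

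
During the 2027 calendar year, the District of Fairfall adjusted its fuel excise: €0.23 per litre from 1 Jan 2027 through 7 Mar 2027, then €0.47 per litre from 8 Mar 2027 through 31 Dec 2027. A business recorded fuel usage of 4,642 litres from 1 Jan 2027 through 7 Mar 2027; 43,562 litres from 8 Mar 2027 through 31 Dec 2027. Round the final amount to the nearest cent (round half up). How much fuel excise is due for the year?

1 Jan – 7 Mar 2027: 4,642 litres at €0.23/litre → €1,067.66
8 Mar – 31 Dec 2027: 43,562 litres at €0.47/litre → €20,474.14

€21,541.80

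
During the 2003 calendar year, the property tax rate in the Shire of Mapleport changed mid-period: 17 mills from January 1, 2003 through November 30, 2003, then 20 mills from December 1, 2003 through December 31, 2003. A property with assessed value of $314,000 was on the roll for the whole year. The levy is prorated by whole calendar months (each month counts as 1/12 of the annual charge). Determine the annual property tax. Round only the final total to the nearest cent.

$5,416.50

January 1 – November 30, 2003: 11 months at 17 mills → $314,000 × 1.7% × 11/12 = $4,893.1667
December 1 – December 31, 2003: 1 month at 20 mills → $314,000 × 2% × 1/12 = $523.3333
Total = $5,416.5000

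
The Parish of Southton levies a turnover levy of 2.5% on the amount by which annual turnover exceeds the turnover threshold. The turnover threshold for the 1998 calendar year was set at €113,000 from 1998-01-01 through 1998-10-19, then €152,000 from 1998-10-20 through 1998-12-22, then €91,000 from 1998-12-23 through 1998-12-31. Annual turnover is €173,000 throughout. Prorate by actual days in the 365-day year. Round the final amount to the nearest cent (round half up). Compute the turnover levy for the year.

€1,342.60

1998-01-01 to 1998-10-19: 292 days, exemption €113,000 → (€173,000 − €113,000) × 2.5% × 292/365 = €1,200.0000
1998-10-20 to 1998-12-22: 64 days, exemption €152,000 → (€173,000 − €152,000) × 2.5% × 64/365 = €92.0548
1998-12-23 to 1998-12-31: 9 days, exemption €91,000 → (€173,000 − €91,000) × 2.5% × 9/365 = €50.5479
Total = €1,342.6027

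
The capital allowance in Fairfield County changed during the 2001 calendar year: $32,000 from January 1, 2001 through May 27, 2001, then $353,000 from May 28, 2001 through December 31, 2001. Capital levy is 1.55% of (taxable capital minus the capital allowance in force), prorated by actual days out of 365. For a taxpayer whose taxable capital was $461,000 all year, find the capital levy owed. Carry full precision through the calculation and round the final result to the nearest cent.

January 1 – May 27, 2001: 147 days, exemption $32,000 → ($461,000 − $32,000) × 1.55% × 147/365 = $2,678.0178
May 28 – December 31, 2001: 218 days, exemption $353,000 → ($461,000 − $353,000) × 1.55% × 218/365 = $999.8137
Total = $3,677.8315

$3,677.83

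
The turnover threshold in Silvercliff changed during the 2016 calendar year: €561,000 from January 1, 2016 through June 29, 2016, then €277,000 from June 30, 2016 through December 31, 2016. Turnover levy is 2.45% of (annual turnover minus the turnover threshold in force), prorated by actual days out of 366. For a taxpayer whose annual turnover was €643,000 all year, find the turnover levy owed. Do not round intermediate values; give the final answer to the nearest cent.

January 1 – June 29, 2016: 181 days, exemption €561,000 → (€643,000 − €561,000) × 2.45% × 181/366 = €993.5219
June 30 – December 31, 2016: 185 days, exemption €277,000 → (€643,000 − €277,000) × 2.45% × 185/366 = €4,532.5000
Total = €5,526.0219

€5,526.02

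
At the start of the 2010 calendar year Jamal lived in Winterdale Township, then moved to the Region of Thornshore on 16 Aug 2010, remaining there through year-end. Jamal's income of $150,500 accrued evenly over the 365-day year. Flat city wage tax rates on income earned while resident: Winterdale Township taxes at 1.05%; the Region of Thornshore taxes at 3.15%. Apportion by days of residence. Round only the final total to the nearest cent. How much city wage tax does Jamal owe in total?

$2,775.18

Winterdale Township, 1 Jan – 15 Aug 2010: 227 days → $150,500 × 1.05% × 227/365 = $982.7856
The Region of Thornshore, 16 Aug – 31 Dec 2010: 138 days → $150,500 × 3.15% × 138/365 = $1,792.3932
Total = $2,775.1788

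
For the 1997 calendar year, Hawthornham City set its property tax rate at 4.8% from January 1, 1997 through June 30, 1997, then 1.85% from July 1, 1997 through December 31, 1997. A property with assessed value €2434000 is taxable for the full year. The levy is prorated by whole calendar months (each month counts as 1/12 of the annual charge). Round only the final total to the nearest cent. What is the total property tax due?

€80930.50

January 1 – June 30, 1997: 6 months at 4.8% → €2434000 × 4.8% × 6/12 = €58416.0000
July 1 – December 31, 1997: 6 months at 1.85% → €2434000 × 1.85% × 6/12 = €22514.5000
Total = €80930.5000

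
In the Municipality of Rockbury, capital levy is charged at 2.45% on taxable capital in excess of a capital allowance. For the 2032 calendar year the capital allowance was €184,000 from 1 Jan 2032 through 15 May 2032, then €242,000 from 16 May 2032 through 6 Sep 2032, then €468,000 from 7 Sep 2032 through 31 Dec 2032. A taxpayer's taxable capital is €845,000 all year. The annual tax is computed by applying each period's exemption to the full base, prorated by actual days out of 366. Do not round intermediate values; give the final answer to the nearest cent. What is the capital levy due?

€13,546.63

1 Jan – 15 May 2032: 136 days, exemption €184,000 → (€845,000 − €184,000) × 2.45% × 136/366 = €6,017.6284
16 May – 6 Sep 2032: 114 days, exemption €242,000 → (€845,000 − €242,000) × 2.45% × 114/366 = €4,601.5820
7 Sep – 31 Dec 2032: 116 days, exemption €468,000 → (€845,000 − €468,000) × 2.45% × 116/366 = €2,927.4153
Total = €13,546.6257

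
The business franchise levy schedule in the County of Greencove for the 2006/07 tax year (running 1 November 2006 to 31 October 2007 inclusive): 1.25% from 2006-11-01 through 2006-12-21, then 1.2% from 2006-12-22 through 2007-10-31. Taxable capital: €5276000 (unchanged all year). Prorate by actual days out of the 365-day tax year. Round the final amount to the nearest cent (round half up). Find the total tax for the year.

€63680.60

2006-11-01 to 2006-12-21: 51 days at 1.25% → €5276000 × 1.25% × 51/365 = €9214.9315
2006-12-22 to 2007-10-31: 314 days at 1.2% → €5276000 × 1.2% × 314/365 = €54465.6658
Total = €63680.5973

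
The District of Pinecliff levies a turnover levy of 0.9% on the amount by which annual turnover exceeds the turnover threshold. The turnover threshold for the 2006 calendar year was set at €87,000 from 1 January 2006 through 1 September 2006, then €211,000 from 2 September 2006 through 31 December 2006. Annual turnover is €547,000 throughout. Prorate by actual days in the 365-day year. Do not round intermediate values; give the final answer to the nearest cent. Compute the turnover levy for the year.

€3,770.04

1 January – 1 September 2006: 244 days, exemption €87,000 → (€547,000 − €87,000) × 0.9% × 244/365 = €2,767.5616
2 September – 31 December 2006: 121 days, exemption €211,000 → (€547,000 − €211,000) × 0.9% × 121/365 = €1,002.4767
Total = €3,770.0384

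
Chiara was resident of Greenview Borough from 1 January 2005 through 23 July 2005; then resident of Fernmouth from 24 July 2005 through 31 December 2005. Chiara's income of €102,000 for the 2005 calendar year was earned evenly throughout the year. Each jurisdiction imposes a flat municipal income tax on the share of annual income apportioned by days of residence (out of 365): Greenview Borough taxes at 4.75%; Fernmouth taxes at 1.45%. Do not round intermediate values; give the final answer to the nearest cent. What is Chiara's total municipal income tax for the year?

Greenview Borough, 1 January – 23 July 2005: 204 days → €102,000 × 4.75% × 204/365 = €2,707.8904
Fernmouth, 24 July – 31 December 2005: 161 days → €102,000 × 1.45% × 161/365 = €652.3808
Total = €3,360.2712

€3,360.27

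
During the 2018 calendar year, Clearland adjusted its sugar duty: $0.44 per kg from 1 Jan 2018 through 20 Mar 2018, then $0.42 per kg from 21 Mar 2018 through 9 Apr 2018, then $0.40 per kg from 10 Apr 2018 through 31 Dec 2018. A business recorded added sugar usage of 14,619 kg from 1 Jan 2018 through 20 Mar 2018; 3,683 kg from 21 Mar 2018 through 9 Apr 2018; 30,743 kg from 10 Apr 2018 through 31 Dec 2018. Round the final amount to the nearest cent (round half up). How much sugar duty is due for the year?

$20,276.42

1 Jan – 20 Mar 2018: 14,619 kg at $0.44/kg → $6,432.36
21 Mar – 9 Apr 2018: 3,683 kg at $0.42/kg → $1,546.86
10 Apr – 31 Dec 2018: 30,743 kg at $0.40/kg → $12,297.20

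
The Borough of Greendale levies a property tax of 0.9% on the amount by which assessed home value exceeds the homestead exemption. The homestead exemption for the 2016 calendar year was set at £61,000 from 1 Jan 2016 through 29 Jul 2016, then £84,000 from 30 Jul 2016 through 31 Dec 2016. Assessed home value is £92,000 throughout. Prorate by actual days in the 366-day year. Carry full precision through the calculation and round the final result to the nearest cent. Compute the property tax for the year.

1 Jan – 29 Jul 2016: 211 days, exemption £61,000 → (£92,000 − £61,000) × 0.9% × 211/366 = £160.8443
30 Jul – 31 Dec 2016: 155 days, exemption £84,000 → (£92,000 − £84,000) × 0.9% × 155/366 = £30.4918
Total = £191.3361

£191.34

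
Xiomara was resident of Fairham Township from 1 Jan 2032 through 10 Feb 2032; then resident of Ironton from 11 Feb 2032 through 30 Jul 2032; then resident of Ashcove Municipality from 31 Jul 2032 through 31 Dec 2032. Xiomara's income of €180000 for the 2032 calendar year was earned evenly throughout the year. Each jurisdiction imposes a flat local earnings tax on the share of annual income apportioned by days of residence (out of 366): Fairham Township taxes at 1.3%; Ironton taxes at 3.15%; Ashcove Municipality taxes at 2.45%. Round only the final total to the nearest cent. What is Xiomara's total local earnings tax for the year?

Fairham Township, 1 Jan – 10 Feb 2032: 41 days → €180000 × 1.3% × 41/366 = €262.1311
Ironton, 11 Feb – 30 Jul 2032: 171 days → €180000 × 3.15% × 171/366 = €2649.0984
Ashcove Municipality, 31 Jul – 31 Dec 2032: 154 days → €180000 × 2.45% × 154/366 = €1855.5738
Total = €4766.8033

€4766.80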